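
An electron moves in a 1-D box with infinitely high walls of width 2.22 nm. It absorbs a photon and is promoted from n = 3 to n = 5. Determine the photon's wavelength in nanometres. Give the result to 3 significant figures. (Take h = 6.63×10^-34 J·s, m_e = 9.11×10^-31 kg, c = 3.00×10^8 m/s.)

λ = 1.02×10^3 nm

E_1 = h²/(8m_eL²) = 1.224×10^-20 J, so ΔE = (5² − 3²)E_1 = 1.958×10^-19 J.
λ = hc/ΔE = (6.63×10^-34·3.00×10^8)/1.958×10^-19 = 1.02×10^-6 m = 1.02×10^3 nm.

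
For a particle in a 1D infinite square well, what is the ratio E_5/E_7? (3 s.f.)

0.510

E_n ∝ n², so E_5/E_7 = 5²/7² = 25/49 = 0.510.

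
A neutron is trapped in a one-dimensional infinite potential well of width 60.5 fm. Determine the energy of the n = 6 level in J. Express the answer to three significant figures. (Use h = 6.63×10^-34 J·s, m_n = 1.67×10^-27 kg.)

For an infinite well E_n = n²h²/(8m_nL²), so E_1 = h²/(8m_nL²) = (6.63×10^-34)²/(8·1.67×10^-27·(6.05×10^-14 m)²) = 8.989×10^-15 J.
Then E_6 = 6²·E_1 = 36·8.989×10^-15 J = 3.24×10^-13 J.

E_6 = 3.24×10^-13 J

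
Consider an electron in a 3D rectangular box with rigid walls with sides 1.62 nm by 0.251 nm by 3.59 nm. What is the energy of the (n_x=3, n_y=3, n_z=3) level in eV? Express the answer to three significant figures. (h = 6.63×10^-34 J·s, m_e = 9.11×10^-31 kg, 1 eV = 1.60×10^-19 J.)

E = 55.4 eV

For a 3D rectangular well E = (h²/8m_e)·Σ n_i²/L_i² = (6.63×10^-34)²/(8·9.11×10^-31) · [3²/(1.62 nm)² + 3²/(0.251 nm)² + 3²/(3.59 nm)²].
Evaluating gives E = 8.865×10^-18 J = 55.4 eV.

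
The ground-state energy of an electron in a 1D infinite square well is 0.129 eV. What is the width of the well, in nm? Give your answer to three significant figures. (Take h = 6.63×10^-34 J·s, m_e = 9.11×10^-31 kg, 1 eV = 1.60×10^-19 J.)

L = 1.71 nm

From E_n = n²h²/(8m_eL²), L = n·h/√(8m_eE_n).
E_1 = 0.129 eV = 2.064×10^-20 J, so L = 1·6.63×10^-34/√(8·9.11×10^-31·2.064×10^-20) = 1.71×10^-9 m = 1.71 nm.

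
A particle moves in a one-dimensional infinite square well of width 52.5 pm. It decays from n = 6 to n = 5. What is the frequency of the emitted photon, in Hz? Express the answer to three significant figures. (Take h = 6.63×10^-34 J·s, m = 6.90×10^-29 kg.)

f = 4.79×10^15 Hz

E_1 = h²/(8mL²) = 2.889×10^-19 J and ΔE = (6² − 5²)E_1 = 3.178×10^-18 J.
f = ΔE/h = 3.178×10^-18/6.63×10^-34 = 4.79×10^15 Hz.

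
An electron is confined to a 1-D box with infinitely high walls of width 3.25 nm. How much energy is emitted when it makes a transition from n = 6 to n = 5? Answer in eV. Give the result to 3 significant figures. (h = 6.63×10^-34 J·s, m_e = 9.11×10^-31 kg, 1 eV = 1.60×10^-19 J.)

|ΔE| = 0.393 eV

E_1 = h²/(8m_eL²) = 5.710×10^-21 J.
|ΔE| = |6² − 5²|·E_1 = 11·5.710×10^-21 J = 6.281×10^-20 J = 0.393 eV.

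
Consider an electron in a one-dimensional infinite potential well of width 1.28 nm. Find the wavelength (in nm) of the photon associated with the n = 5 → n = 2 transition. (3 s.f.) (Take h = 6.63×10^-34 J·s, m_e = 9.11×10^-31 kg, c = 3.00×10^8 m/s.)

λ = 257 nm

E_1 = h²/(8m_eL²) = 3.681×10^-20 J, so ΔE = (5² − 2²)E_1 = 7.730×10^-19 J.
λ = hc/ΔE = (6.63×10^-34·3.00×10^8)/7.730×10^-19 = 2.57×10^-7 m = 257 nm.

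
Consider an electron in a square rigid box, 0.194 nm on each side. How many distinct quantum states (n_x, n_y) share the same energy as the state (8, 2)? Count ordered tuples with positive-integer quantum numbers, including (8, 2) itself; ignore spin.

The level has n_x² + n_y² = 68. The ordered positive-integer solutions are (2, 8), (8, 2).
That gives 2 states.

degeneracy = 2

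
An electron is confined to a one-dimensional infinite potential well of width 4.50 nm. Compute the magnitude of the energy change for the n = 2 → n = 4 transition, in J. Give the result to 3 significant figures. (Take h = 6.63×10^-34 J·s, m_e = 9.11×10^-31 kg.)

E_1 = h²/(8m_eL²) = 2.978×10^-21 J.
|ΔE| = |2² − 4²|·E_1 = 12·2.978×10^-21 J = 3.57×10^-20 J.

|ΔE| = 3.57×10^-20 J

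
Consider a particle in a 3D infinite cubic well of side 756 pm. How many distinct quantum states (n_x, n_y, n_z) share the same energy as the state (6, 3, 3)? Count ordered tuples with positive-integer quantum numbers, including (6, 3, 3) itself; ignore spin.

The level has n_x² + n_y² + n_z² = 54. The ordered positive-integer solutions are (1, 2, 7), (1, 7, 2), (2, 1, 7), (2, 5, 5), (2, 7, 1), (3, 3, 6), (3, 6, 3), (5, 2, 5), (5, 5, 2), (6, 3, 3), (7, 1, 2), (7, 2, 1).
That gives 12 states.

degeneracy = 12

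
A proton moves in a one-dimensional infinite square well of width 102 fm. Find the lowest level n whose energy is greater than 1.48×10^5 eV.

E_1 = h²/(8m_pL²) = 3.153×10^-15 J = 1.968×10^4 eV.
Need n² > 1.48×10^5/1.968×10^4 = 7.520, i.e. n > 2.742.
The smallest integer satisfying this is n = 3.

n = 3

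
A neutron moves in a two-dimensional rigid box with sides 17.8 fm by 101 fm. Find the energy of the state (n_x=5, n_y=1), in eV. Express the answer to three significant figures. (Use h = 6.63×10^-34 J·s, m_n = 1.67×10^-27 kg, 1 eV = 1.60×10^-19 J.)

For a 2D rectangular well E = (h²/8m_n)·Σ n_i²/L_i² = (6.63×10^-34)²/(8·1.67×10^-27) · [5²/(17.8 fm)² + 1²/(101 fm)²].
Evaluating gives E = 2.599×10^-12 J = 1.62×10^7 eV.

E = 1.62×10^7 eV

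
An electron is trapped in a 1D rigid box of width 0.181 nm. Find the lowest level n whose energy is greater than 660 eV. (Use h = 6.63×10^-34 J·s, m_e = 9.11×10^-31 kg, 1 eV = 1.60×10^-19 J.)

n = 8

E_1 = h²/(8m_eL²) = 1.841×10^-18 J = 11.51 eV.
Need n² > 660/11.51 = 57.34, i.e. n > 7.572.
The smallest integer satisfying this is n = 8.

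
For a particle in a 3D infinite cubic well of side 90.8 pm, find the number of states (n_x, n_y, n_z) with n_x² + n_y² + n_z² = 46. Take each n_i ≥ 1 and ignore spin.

The level has n_x² + n_y² + n_z² = 46. The ordered positive-integer solutions are (1, 3, 6), (1, 6, 3), (3, 1, 6), (3, 6, 1), (6, 1, 3), (6, 3, 1).
That gives 6 states.

degeneracy = 6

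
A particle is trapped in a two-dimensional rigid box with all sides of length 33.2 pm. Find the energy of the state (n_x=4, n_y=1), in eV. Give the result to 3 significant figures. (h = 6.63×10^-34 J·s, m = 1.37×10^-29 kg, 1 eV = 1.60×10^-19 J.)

E = 387 eV

For a 2D rectangular well E = (h²/8m)·Σ n_i²/L_i² = (6.63×10^-34)²/(8·1.37×10^-29) · [4²/(33.2 pm)² + 1²/(33.2 pm)²].
Evaluating gives E = 6.186×10^-17 J = 387 eV.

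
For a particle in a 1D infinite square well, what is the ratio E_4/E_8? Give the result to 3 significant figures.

0.250

E_n ∝ n², so E_4/E_8 = 4²/8² = 16/64 = 0.250.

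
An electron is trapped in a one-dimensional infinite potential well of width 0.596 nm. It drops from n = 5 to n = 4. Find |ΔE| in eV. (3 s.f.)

|ΔE| = 9.53 eV

E_1 = h²/(8m_eL²) = 1.696×10^-19 J.
|ΔE| = |5² − 4²|·E_1 = 9·1.696×10^-19 J = 1.526×10^-18 J = 9.53 eV.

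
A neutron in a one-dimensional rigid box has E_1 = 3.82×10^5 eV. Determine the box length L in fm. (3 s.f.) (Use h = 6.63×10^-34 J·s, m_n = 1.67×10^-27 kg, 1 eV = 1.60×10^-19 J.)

From E_n = n²h²/(8m_nL²), L = n·h/√(8m_nE_n).
E_1 = 3.82×10^5 eV = 6.112×10^-14 J, so L = 1·6.63×10^-34/√(8·1.67×10^-27·6.112×10^-14) = 2.32×10^-14 m = 23.2 fm.

L = 23.2 fm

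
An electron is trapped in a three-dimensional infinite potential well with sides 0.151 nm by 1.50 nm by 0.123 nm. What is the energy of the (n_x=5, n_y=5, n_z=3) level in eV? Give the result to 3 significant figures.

E = 640 eV

For a 3D rectangular well E = (h²/8m_e)·Σ n_i²/L_i² = (6.626×10^-34)²/(8·9.109×10^-31) · [5²/(0.151 nm)² + 5²/(1.50 nm)² + 3²/(0.123 nm)²].
Evaluating gives E = 1.026×10^-16 J = 640 eV.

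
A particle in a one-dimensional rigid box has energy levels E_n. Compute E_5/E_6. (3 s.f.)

E_n ∝ n², so E_5/E_6 = 5²/6² = 25/36 = 0.694.

0.694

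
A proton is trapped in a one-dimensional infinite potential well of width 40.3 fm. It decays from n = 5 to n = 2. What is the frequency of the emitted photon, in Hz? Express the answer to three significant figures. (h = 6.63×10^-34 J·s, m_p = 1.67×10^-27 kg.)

f = 6.42×10^20 Hz

E_1 = h²/(8m_pL²) = 2.026×10^-14 J and ΔE = (5² − 2²)E_1 = 4.255×10^-13 J.
f = ΔE/h = 4.255×10^-13/6.63×10^-34 = 6.42×10^20 Hz.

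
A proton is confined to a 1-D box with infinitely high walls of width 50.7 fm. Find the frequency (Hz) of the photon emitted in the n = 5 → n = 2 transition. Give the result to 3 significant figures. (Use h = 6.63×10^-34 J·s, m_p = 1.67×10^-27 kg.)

f = 4.05×10^20 Hz

E_1 = h²/(8m_pL²) = 1.280×10^-14 J and ΔE = (5² − 2²)E_1 = 2.688×10^-13 J.
f = ΔE/h = 2.688×10^-13/6.63×10^-34 = 4.05×10^20 Hz.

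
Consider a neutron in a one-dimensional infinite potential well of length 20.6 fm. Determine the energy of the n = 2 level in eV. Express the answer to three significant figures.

For an infinite well E_n = n²h²/(8m_nL²), so E_1 = h²/(8m_nL²) = (6.626×10^-34)²/(8·1.675×10^-27·(2.06×10^-14 m)²) = 7.721×10^-14 J.
Then E_2 = 2²·E_1 = 4·7.721×10^-14 J = 3.088×10^-13 J.
Converting, E_2 = 3.088×10^-13 J / (1.602×10^-19 J/eV) = 1.93×10^6 eV.

E_2 = 1.93×10^6 eV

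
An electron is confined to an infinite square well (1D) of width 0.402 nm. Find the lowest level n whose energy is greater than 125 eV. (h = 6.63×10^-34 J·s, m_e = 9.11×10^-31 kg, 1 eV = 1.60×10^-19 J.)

n = 8

E_1 = h²/(8m_eL²) = 3.732×10^-19 J = 2.333 eV.
Need n² > 125/2.333 = 53.58, i.e. n > 7.320.
The smallest integer satisfying this is n = 8.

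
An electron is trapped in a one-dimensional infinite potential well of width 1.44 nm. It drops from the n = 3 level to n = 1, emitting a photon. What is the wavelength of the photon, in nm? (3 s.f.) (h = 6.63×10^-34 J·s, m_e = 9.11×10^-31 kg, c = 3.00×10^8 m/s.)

λ = 855 nm

E_1 = h²/(8m_eL²) = 2.909×10^-20 J, so ΔE = (3² − 1²)E_1 = 2.327×10^-19 J.
λ = hc/ΔE = (6.63×10^-34·3.00×10^8)/2.327×10^-19 = 8.55×10^-7 m = 855 nm.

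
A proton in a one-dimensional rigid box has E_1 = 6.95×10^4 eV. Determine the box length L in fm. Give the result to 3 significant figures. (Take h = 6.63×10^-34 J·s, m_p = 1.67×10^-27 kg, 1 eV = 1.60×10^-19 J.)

L = 54.4 fm

From E_n = n²h²/(8m_pL²), L = n·h/√(8m_pE_n).
E_1 = 6.95×10^4 eV = 1.112×10^-14 J, so L = 1·6.63×10^-34/√(8·1.67×10^-27·1.112×10^-14) = 5.44×10^-14 m = 54.4 fm.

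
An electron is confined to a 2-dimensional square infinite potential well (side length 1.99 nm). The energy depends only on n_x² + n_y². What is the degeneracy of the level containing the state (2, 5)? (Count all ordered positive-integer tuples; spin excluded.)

degeneracy = 2

The level has n_x² + n_y² = 29. The ordered positive-integer solutions are (2, 5), (5, 2).
That gives 2 states.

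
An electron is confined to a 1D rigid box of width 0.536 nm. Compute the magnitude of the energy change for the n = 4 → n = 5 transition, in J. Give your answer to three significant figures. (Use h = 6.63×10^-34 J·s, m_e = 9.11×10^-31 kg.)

|ΔE| = 1.89×10^-18 J

E_1 = h²/(8m_eL²) = 2.099×10^-19 J.
|ΔE| = |4² − 5²|·E_1 = 9·2.099×10^-19 J = 1.89×10^-18 J.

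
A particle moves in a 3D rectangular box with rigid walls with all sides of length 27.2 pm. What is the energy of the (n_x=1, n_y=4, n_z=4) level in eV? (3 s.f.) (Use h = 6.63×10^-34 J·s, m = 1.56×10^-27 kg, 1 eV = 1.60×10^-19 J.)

E = 9.82 eV

For a 3D rectangular well E = (h²/8m)·Σ n_i²/L_i² = (6.63×10^-34)²/(8·1.56×10^-27) · [1²/(27.2 pm)² + 4²/(27.2 pm)² + 4²/(27.2 pm)²].
Evaluating gives E = 1.571×10^-18 J = 9.82 eV.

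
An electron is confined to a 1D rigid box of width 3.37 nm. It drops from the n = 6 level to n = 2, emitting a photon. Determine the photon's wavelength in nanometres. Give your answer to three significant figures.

E_1 = h²/(8m_eL²) = 5.305×10^-21 J, so ΔE = (6² − 2²)E_1 = 1.698×10^-19 J.
λ = hc/ΔE = (6.626×10^-34·2.998×10^8)/1.698×10^-19 = 1.17×10^-6 m = 1.17×10^3 nm.

λ = 1.17×10^3 nm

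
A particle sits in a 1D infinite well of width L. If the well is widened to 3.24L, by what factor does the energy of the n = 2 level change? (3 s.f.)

0.0953

E_n ∝ 1/L², so the energy scales by 1/3.24² = 0.0953.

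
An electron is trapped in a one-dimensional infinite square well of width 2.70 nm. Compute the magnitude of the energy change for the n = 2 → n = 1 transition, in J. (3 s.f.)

|ΔE| = 2.48×10^-20 J

E_1 = h²/(8m_eL²) = 8.264×10^-21 J.
|ΔE| = |2² − 1²|·E_1 = 3·8.264×10^-21 J = 2.48×10^-20 J.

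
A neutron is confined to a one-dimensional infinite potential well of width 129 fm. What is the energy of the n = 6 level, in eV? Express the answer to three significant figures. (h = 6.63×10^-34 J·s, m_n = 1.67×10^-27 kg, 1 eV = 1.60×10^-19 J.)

E_6 = 4.45×10^5 eV

For an infinite well E_n = n²h²/(8m_nL²), so E_1 = h²/(8m_nL²) = (6.63×10^-34)²/(8·1.67×10^-27·(1.29×10^-13 m)²) = 1.977×10^-15 J.
Then E_6 = 6²·E_1 = 36·1.977×10^-15 J = 7.117×10^-14 J.
Converting, E_6 = 7.117×10^-14 J / (1.60×10^-19 J/eV) = 4.45×10^5 eV.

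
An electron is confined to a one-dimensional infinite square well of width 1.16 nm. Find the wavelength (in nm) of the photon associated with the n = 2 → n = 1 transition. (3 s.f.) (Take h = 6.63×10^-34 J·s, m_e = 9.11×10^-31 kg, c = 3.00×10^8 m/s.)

λ = 1.48×10^3 nm

E_1 = h²/(8m_eL²) = 4.482×10^-20 J, so ΔE = (2² − 1²)E_1 = 1.345×10^-19 J.
λ = hc/ΔE = (6.63×10^-34·3.00×10^8)/1.345×10^-19 = 1.48×10^-6 m = 1.48×10^3 nm.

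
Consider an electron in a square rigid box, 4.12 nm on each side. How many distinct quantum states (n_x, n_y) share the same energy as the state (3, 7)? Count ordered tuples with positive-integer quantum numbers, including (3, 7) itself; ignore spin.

The level has n_x² + n_y² = 58. The ordered positive-integer solutions are (3, 7), (7, 3).
That gives 2 states.

degeneracy = 2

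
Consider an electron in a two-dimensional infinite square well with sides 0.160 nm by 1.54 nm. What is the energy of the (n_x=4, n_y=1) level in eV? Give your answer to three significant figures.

For a 2D rectangular well E = (h²/8m_e)·Σ n_i²/L_i² = (6.626×10^-34)²/(8·9.109×10^-31) · [4²/(0.160 nm)² + 1²/(1.54 nm)²].
Evaluating gives E = 3.768×10^-17 J = 235 eV.

E = 235 eV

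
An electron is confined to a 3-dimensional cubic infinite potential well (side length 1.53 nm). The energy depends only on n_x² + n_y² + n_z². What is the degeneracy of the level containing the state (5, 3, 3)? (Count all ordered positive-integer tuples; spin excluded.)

degeneracy = 3

The level has n_x² + n_y² + n_z² = 43. The ordered positive-integer solutions are (3, 3, 5), (3, 5, 3), (5, 3, 3).
That gives 3 states.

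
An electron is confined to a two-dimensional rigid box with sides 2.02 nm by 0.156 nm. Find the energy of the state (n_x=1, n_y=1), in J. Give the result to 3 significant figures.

E = 2.49×10^-18 J

For a 2D rectangular well E = (h²/8m_e)·Σ n_i²/L_i² = (6.626×10^-34)²/(8·9.109×10^-31) · [1²/(2.02 nm)² + 1²/(0.156 nm)²].
Evaluating gives E = 2.49×10^-18 J.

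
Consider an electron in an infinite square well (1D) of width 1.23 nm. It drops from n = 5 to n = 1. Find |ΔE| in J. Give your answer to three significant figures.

E_1 = h²/(8m_eL²) = 3.982×10^-20 J.
|ΔE| = |5² − 1²|·E_1 = 24·3.982×10^-20 J = 9.56×10^-19 J.

|ΔE| = 9.56×10^-19 J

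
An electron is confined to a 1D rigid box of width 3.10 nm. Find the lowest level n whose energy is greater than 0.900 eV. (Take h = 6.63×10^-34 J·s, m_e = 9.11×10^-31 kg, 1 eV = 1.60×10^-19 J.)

n = 5

E_1 = h²/(8m_eL²) = 6.276×10^-21 J = 0.03923 eV.
Need n² > 0.900/0.03923 = 22.94, i.e. n > 4.790.
The smallest integer satisfying this is n = 5.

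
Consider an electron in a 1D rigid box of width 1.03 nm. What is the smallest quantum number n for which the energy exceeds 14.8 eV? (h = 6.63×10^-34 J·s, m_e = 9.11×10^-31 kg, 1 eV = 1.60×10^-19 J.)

E_1 = h²/(8m_eL²) = 5.685×10^-20 J = 0.3553 eV.
Need n² > 14.8/0.3553 = 41.65, i.e. n > 6.454.
The smallest integer satisfying this is n = 7.

n = 7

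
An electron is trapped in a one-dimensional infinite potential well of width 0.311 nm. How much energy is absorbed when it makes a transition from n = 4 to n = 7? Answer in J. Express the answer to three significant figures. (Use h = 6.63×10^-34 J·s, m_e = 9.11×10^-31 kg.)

|ΔE| = 2.06×10^-17 J

E_1 = h²/(8m_eL²) = 6.236×10^-19 J.
|ΔE| = |4² − 7²|·E_1 = 33·6.236×10^-19 J = 2.06×10^-17 J.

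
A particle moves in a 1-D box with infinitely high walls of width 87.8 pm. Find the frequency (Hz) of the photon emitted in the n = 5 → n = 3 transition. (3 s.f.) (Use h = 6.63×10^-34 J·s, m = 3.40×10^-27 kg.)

f = 5.06×10^13 Hz

E_1 = h²/(8mL²) = 2.096×10^-21 J and ΔE = (5² − 3²)E_1 = 3.354×10^-20 J.
f = ΔE/h = 3.354×10^-20/6.63×10^-34 = 5.06×10^13 Hz.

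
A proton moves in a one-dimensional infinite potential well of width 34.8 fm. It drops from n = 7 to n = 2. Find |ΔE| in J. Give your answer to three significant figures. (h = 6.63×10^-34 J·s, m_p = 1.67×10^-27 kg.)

E_1 = h²/(8m_pL²) = 2.717×10^-14 J.
|ΔE| = |7² − 2²|·E_1 = 45·2.717×10^-14 J = 1.22×10^-12 J.

|ΔE| = 1.22×10^-12 J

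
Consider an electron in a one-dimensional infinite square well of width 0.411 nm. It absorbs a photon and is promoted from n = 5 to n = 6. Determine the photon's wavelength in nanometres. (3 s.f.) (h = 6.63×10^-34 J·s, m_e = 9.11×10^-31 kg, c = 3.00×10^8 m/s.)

E_1 = h²/(8m_eL²) = 3.571×10^-19 J, so ΔE = (6² − 5²)E_1 = 3.928×10^-18 J.
λ = hc/ΔE = (6.63×10^-34·3.00×10^8)/3.928×10^-18 = 5.06×10^-8 m = 50.6 nm.

λ = 50.6 nm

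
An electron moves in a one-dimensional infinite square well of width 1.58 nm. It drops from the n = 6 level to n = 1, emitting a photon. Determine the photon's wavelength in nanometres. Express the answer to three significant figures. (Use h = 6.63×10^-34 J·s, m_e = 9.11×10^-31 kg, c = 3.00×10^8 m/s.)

E_1 = h²/(8m_eL²) = 2.416×10^-20 J, so ΔE = (6² − 1²)E_1 = 8.456×10^-19 J.
λ = hc/ΔE = (6.63×10^-34·3.00×10^8)/8.456×10^-19 = 2.35×10^-7 m = 235 nm.

λ = 235 nm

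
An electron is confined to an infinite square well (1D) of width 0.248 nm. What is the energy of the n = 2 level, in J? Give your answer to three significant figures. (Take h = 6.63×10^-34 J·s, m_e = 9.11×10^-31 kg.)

For an infinite well E_n = n²h²/(8m_eL²), so E_1 = h²/(8m_eL²) = (6.63×10^-34)²/(8·9.11×10^-31·(2.48×10^-10 m)²) = 9.807×10^-19 J.
Then E_2 = 2²·E_1 = 4·9.807×10^-19 J = 3.92×10^-18 J.

E_2 = 3.92×10^-18 J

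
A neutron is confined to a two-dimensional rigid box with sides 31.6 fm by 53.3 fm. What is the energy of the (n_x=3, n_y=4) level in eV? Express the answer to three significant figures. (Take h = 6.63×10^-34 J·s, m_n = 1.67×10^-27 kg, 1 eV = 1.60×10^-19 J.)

E = 3.01×10^6 eV

For a 2D rectangular well E = (h²/8m_n)·Σ n_i²/L_i² = (6.63×10^-34)²/(8·1.67×10^-27) · [3²/(31.6 fm)² + 4²/(53.3 fm)²].
Evaluating gives E = 4.818×10^-13 J = 3.01×10^6 eV.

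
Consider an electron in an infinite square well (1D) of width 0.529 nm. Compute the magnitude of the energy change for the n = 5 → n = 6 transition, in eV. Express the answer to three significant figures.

|ΔE| = 14.8 eV

E_1 = h²/(8m_eL²) = 2.153×10^-19 J.
|ΔE| = |5² − 6²|·E_1 = 11·2.153×10^-19 J = 2.368×10^-18 J = 14.8 eV.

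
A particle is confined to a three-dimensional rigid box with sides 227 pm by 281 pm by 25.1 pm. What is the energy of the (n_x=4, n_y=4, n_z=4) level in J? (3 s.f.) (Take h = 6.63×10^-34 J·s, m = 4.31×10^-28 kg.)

E = 3.30×10^-18 J

For a 3D rectangular well E = (h²/8m)·Σ n_i²/L_i² = (6.63×10^-34)²/(8·4.31×10^-28) · [4²/(227 pm)² + 4²/(281 pm)² + 4²/(25.1 pm)²].
Evaluating gives E = 3.30×10^-18 J.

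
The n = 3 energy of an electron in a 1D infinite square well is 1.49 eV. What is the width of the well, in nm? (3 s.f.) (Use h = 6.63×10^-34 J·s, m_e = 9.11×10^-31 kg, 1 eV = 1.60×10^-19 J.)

From E_n = n²h²/(8m_eL²), L = n·h/√(8m_eE_n).
E_3 = 1.49 eV = 2.384×10^-19 J, so L = 3·6.63×10^-34/√(8·9.11×10^-31·2.384×10^-19) = 1.51×10^-9 m = 1.51 nm.

L = 1.51 nm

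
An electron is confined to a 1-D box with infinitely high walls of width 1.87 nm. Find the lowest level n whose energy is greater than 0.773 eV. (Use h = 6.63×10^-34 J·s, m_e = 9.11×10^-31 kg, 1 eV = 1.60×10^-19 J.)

E_1 = h²/(8m_eL²) = 1.725×10^-20 J = 0.1078 eV.
Need n² > 0.773/0.1078 = 7.171, i.e. n > 2.678.
The smallest integer satisfying this is n = 3.

n = 3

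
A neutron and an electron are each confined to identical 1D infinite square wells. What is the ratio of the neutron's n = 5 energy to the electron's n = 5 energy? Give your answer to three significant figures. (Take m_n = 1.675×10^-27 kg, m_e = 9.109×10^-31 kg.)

5.44×10^-4

E_n ∝ 1/m at fixed n and L, so the ratio is m_e/m_n = 9.109×10^-31/1.675×10^-27 = 5.44×10^-4.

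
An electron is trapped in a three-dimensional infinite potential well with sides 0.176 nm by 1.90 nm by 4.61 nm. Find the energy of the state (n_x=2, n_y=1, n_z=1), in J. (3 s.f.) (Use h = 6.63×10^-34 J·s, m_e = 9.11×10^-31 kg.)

For a 3D rectangular well E = (h²/8m_e)·Σ n_i²/L_i² = (6.63×10^-34)²/(8·9.11×10^-31) · [2²/(0.176 nm)² + 1²/(1.90 nm)² + 1²/(4.61 nm)²].
Evaluating gives E = 7.81×10^-18 J.

E = 7.81×10^-18 J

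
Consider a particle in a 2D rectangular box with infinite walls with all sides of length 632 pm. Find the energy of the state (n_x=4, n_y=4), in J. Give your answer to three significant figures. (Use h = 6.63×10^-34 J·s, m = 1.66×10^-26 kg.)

E = 2.65×10^-22 J

For a 2D rectangular well E = (h²/8m)·Σ n_i²/L_i² = (6.63×10^-34)²/(8·1.66×10^-26) · [4²/(632 pm)² + 4²/(632 pm)²].
Evaluating gives E = 2.65×10^-22 J.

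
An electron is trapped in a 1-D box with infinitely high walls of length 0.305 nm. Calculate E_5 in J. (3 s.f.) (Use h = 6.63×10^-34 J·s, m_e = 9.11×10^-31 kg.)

For an infinite well E_n = n²h²/(8m_eL²), so E_1 = h²/(8m_eL²) = (6.63×10^-34)²/(8·9.11×10^-31·(3.05×10^-10 m)²) = 6.484×10^-19 J.
Then E_5 = 5²·E_1 = 25·6.484×10^-19 J = 1.62×10^-17 J.

E_5 = 1.62×10^-17 J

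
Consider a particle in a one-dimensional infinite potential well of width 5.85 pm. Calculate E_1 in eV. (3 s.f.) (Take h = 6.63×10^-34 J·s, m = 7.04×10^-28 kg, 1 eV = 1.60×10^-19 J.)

E_1 = 14.3 eV

For an infinite well E_n = n²h²/(8mL²), so E_1 = h²/(8mL²) = (6.63×10^-34)²/(8·7.04×10^-28·(5.85×10^-12 m)²) = 2.281×10^-18 J.
Converting, E_1 = 2.281×10^-18 J / (1.60×10^-19 J/eV) = 14.3 eV.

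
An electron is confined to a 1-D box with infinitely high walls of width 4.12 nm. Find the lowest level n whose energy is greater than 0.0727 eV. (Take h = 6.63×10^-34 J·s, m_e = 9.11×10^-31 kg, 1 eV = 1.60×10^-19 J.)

E_1 = h²/(8m_eL²) = 3.553×10^-21 J = 0.02221 eV.
Need n² > 0.0727/0.02221 = 3.273, i.e. n > 1.809.
The smallest integer satisfying this is n = 2.

n = 2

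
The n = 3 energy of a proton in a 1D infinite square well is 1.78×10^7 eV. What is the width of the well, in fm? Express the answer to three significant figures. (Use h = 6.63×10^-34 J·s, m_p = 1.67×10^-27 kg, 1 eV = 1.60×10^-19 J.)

From E_n = n²h²/(8m_pL²), L = n·h/√(8m_pE_n).
E_3 = 1.78×10^7 eV = 2.848×10^-12 J, so L = 3·6.63×10^-34/√(8·1.67×10^-27·2.848×10^-12) = 1.02×10^-14 m = 10.2 fm.

L = 10.2 fm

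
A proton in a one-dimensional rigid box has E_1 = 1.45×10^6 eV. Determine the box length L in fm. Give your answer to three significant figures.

From E_n = n²h²/(8m_pL²), L = n·h/√(8m_pE_n).
E_1 = 1.45×10^6 eV = 2.323×10^-13 J, so L = 1·6.626×10^-34/√(8·1.673×10^-27·2.323×10^-13) = 1.19×10^-14 m = 11.9 fm.

L = 11.9 fm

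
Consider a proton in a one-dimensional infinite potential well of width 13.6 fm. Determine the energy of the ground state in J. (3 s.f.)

E_1 = 1.77×10^-13 J

For an infinite well E_n = n²h²/(8m_pL²), so E_1 = h²/(8m_pL²) = (6.626×10^-34)²/(8·1.673×10^-27·(1.36×10^-14 m)²) = 1.774×10^-13 J.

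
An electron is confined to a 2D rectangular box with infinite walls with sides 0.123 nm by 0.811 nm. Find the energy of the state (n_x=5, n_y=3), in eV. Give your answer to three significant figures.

For a 2D rectangular well E = (h²/8m_e)·Σ n_i²/L_i² = (6.626×10^-34)²/(8·9.109×10^-31) · [5²/(0.123 nm)² + 3²/(0.811 nm)²].
Evaluating gives E = 1.004×10^-16 J = 627 eV.

E = 627 eV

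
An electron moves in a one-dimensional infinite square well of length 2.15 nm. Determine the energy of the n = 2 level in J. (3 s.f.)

E_2 = 5.21×10^-20 J

For an infinite well E_n = n²h²/(8m_eL²), so E_1 = h²/(8m_eL²) = (6.626×10^-34)²/(8·9.109×10^-31·(2.15×10^-9 m)²) = 1.303×10^-20 J.
Then E_2 = 2²·E_1 = 4·1.303×10^-20 J = 5.21×10^-20 J.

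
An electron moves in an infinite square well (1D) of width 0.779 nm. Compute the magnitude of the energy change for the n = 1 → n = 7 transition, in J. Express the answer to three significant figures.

E_1 = h²/(8m_eL²) = 9.928×10^-20 J.
|ΔE| = |1² − 7²|·E_1 = 48·9.928×10^-20 J = 4.77×10^-18 J.

|ΔE| = 4.77×10^-18 J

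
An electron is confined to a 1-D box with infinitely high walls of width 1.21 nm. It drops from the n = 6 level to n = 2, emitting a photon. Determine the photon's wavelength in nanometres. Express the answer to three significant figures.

λ = 151 nm

E_1 = h²/(8m_eL²) = 4.115×10^-20 J, so ΔE = (6² − 2²)E_1 = 1.317×10^-18 J.
λ = hc/ΔE = (6.626×10^-34·2.998×10^8)/1.317×10^-18 = 1.51×10^-7 m = 151 nm.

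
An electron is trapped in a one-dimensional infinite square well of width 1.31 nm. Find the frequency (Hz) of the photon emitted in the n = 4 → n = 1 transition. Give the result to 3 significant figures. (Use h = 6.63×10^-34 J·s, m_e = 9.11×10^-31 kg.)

E_1 = h²/(8m_eL²) = 3.515×10^-20 J and ΔE = (4² − 1²)E_1 = 5.273×10^-19 J.
f = ΔE/h = 5.273×10^-19/6.63×10^-34 = 7.95×10^14 Hz.

f = 7.95×10^14 Hz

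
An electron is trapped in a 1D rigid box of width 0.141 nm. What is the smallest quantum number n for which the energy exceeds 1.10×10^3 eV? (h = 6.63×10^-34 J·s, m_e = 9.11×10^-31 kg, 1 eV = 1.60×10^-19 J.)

n = 8

E_1 = h²/(8m_eL²) = 3.034×10^-18 J = 18.96 eV.
Need n² > 1.10×10^3/18.96 = 58.02, i.e. n > 7.617.
The smallest integer satisfying this is n = 8.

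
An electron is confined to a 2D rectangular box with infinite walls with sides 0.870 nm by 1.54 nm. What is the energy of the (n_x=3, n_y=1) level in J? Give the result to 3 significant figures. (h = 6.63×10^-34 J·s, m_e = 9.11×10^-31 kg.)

E = 7.43×10^-19 J

For a 2D rectangular well E = (h²/8m_e)·Σ n_i²/L_i² = (6.63×10^-34)²/(8·9.11×10^-31) · [3²/(0.870 nm)² + 1²/(1.54 nm)²].
Evaluating gives E = 7.43×10^-19 J.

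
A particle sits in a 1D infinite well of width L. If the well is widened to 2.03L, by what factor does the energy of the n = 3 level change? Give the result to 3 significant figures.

0.243

E_n ∝ 1/L², so the energy scales by 1/2.03² = 0.243.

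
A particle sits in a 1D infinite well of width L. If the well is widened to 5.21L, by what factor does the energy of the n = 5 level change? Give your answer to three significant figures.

E_n ∝ 1/L², so the energy scales by 1/5.21² = 0.0368.

0.0368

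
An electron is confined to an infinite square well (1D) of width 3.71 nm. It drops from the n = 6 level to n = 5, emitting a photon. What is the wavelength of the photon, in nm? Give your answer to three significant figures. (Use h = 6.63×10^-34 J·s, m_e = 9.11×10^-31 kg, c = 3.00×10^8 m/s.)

λ = 4.13×10^3 nm

E_1 = h²/(8m_eL²) = 4.382×10^-21 J, so ΔE = (6² − 5²)E_1 = 4.820×10^-20 J.
λ = hc/ΔE = (6.63×10^-34·3.00×10^8)/4.820×10^-20 = 4.13×10^-6 m = 4.13×10^3 nm.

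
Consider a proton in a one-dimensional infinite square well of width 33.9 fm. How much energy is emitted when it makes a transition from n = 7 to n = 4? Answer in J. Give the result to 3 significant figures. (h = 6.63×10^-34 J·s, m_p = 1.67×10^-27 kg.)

|ΔE| = 9.45×10^-13 J

E_1 = h²/(8m_pL²) = 2.863×10^-14 J.
|ΔE| = |7² − 4²|·E_1 = 33·2.863×10^-14 J = 9.45×10^-13 J.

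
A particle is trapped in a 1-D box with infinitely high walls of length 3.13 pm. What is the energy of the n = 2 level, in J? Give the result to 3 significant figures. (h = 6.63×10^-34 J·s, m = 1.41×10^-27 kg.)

E_2 = 1.59×10^-17 J

For an infinite well E_n = n²h²/(8mL²), so E_1 = h²/(8mL²) = (6.63×10^-34)²/(8·1.41×10^-27·(3.13×10^-12 m)²) = 3.978×10^-18 J.
Then E_2 = 2²·E_1 = 4·3.978×10^-18 J = 1.59×10^-17 J.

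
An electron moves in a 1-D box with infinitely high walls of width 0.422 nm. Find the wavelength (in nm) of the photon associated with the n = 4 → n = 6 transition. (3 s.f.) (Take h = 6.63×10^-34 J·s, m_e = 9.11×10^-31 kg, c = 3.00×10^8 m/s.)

λ = 29.4 nm

E_1 = h²/(8m_eL²) = 3.387×10^-19 J, so ΔE = (6² − 4²)E_1 = 6.774×10^-18 J.
λ = hc/ΔE = (6.63×10^-34·3.00×10^8)/6.774×10^-18 = 2.94×10^-8 m = 29.4 nm.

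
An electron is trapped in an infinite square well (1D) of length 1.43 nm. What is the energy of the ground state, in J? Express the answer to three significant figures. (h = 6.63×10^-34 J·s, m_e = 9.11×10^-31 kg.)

For an infinite well E_n = n²h²/(8m_eL²), so E_1 = h²/(8m_eL²) = (6.63×10^-34)²/(8·9.11×10^-31·(1.43×10^-9 m)²) = 2.949×10^-20 J.

E_1 = 2.95×10^-20 J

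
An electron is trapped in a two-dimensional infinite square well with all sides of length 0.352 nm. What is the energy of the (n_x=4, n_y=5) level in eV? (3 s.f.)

For a 2D rectangular well E = (h²/8m_e)·Σ n_i²/L_i² = (6.626×10^-34)²/(8·9.109×10^-31) · [4²/(0.352 nm)² + 5²/(0.352 nm)²].
Evaluating gives E = 1.994×10^-17 J = 124 eV.

E = 124 eV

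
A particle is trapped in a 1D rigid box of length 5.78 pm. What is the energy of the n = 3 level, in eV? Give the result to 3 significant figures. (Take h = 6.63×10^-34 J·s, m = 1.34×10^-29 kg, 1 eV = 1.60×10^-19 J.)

E_3 = 6.90×10^3 eV

For an infinite well E_n = n²h²/(8mL²), so E_1 = h²/(8mL²) = (6.63×10^-34)²/(8·1.34×10^-29·(5.78×10^-12 m)²) = 1.227×10^-16 J.
Then E_3 = 3²·E_1 = 9·1.227×10^-16 J = 1.104×10^-15 J.
Converting, E_3 = 1.104×10^-15 J / (1.60×10^-19 J/eV) = 6.90×10^3 eV.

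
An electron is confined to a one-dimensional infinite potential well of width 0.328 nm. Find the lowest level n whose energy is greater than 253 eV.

E_1 = h²/(8m_eL²) = 5.600×10^-19 J = 3.496 eV.
Need n² > 253/3.496 = 72.37, i.e. n > 8.507.
The smallest integer satisfying this is n = 9.

n = 9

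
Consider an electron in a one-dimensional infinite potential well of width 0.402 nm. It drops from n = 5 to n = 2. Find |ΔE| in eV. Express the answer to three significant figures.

E_1 = h²/(8m_eL²) = 3.728×10^-19 J.
|ΔE| = |5² − 2²|·E_1 = 21·3.728×10^-19 J = 7.829×10^-18 J = 48.9 eV.

|ΔE| = 48.9 eV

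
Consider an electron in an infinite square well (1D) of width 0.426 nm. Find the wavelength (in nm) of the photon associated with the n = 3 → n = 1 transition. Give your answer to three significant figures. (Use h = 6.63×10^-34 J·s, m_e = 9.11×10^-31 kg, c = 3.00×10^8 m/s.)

E_1 = h²/(8m_eL²) = 3.324×10^-19 J, so ΔE = (3² − 1²)E_1 = 2.659×10^-18 J.
λ = hc/ΔE = (6.63×10^-34·3.00×10^8)/2.659×10^-18 = 7.48×10^-8 m = 74.8 nm.

λ = 74.8 nm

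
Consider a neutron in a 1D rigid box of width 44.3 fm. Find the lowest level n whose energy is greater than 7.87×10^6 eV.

E_1 = h²/(8m_nL²) = 1.670×10^-14 J = 1.042×10^5 eV.
Need n² > 7.87×10^6/1.042×10^5 = 75.53, i.e. n > 8.691.
The smallest integer satisfying this is n = 9.

n = 9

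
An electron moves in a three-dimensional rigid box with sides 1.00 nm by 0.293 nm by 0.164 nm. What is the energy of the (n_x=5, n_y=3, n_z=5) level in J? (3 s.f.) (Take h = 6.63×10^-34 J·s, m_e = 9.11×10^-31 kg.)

For a 3D rectangular well E = (h²/8m_e)·Σ n_i²/L_i² = (6.63×10^-34)²/(8·9.11×10^-31) · [5²/(1.00 nm)² + 3²/(0.293 nm)² + 5²/(0.164 nm)²].
Evaluating gives E = 6.39×10^-17 J.

E = 6.39×10^-17 J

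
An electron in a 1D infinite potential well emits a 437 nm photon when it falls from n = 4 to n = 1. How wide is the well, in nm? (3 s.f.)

The photon carries ΔE = hc/λ = 6.626×10^-34·2.998×10^8/4.37×10^-7 m = 4.546×10^-19 J.
Since ΔE = (4² − 1²)E_1, E_1 = 3.031×10^-20 J, and L = h/√(8m_eE_1) = 1.41×10^-9 m = 1.41 nm.

L = 1.41 nm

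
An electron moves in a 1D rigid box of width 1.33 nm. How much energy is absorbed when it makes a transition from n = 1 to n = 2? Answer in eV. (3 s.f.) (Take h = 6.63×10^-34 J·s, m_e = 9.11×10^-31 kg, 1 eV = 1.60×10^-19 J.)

|ΔE| = 0.639 eV

E_1 = h²/(8m_eL²) = 3.410×10^-20 J.
|ΔE| = |1² − 2²|·E_1 = 3·3.410×10^-20 J = 1.023×10^-19 J = 0.639 eV.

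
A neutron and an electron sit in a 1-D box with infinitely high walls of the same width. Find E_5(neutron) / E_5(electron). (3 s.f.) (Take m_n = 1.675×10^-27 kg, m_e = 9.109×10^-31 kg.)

5.44×10^-4

E_n ∝ 1/m at fixed n and L, so the ratio is m_e/m_n = 9.109×10^-31/1.675×10^-27 = 5.44×10^-4.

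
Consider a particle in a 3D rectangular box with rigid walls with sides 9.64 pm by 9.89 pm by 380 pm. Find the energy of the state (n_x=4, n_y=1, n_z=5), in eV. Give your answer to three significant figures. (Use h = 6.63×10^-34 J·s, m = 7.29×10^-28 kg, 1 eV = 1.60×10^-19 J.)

For a 3D rectangular well E = (h²/8m)·Σ n_i²/L_i² = (6.63×10^-34)²/(8·7.29×10^-28) · [4²/(9.64 pm)² + 1²/(9.89 pm)² + 5²/(380 pm)²].
Evaluating gives E = 1.376×10^-17 J = 86.0 eV.

E = 86.0 eV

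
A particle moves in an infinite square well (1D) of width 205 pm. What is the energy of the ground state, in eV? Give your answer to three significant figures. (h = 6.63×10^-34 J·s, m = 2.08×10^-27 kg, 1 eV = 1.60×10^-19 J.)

E_1 = 0.00393 eV

For an infinite well E_n = n²h²/(8mL²), so E_1 = h²/(8mL²) = (6.63×10^-34)²/(8·2.08×10^-27·(2.05×10^-10 m)²) = 6.286×10^-22 J.
Converting, E_1 = 6.286×10^-22 J / (1.60×10^-19 J/eV) = 0.00393 eV.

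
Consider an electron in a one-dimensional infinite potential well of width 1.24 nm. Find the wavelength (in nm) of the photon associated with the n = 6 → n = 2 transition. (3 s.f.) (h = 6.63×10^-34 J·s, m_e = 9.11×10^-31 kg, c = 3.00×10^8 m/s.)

λ = 158 nm

E_1 = h²/(8m_eL²) = 3.923×10^-20 J, so ΔE = (6² − 2²)E_1 = 1.255×10^-18 J.
λ = hc/ΔE = (6.63×10^-34·3.00×10^8)/1.255×10^-18 = 1.58×10^-7 m = 158 nm.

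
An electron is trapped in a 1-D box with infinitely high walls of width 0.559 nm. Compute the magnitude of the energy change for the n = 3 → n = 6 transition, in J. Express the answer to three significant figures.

|ΔE| = 5.21×10^-18 J

E_1 = h²/(8m_eL²) = 1.928×10^-19 J.
|ΔE| = |3² − 6²|·E_1 = 27·1.928×10^-19 J = 5.21×10^-18 J.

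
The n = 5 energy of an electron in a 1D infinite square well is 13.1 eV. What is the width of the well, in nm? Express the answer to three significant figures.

L = 0.847 nm

From E_n = n²h²/(8m_eL²), L = n·h/√(8m_eE_n).
E_5 = 13.1 eV = 2.099×10^-18 J, so L = 5·6.626×10^-34/√(8·9.109×10^-31·2.099×10^-18) = 8.47×10^-10 m = 0.847 nm.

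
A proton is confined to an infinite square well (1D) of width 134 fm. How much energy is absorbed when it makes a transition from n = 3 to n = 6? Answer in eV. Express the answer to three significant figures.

|ΔE| = 3.08×10^5 eV

E_1 = h²/(8m_pL²) = 1.827×10^-15 J.
|ΔE| = |3² − 6²|·E_1 = 27·1.827×10^-15 J = 4.933×10^-14 J = 3.08×10^5 eV.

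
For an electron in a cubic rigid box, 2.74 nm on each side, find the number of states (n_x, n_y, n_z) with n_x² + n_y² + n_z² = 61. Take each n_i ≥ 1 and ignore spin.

degeneracy = 6

The level has n_x² + n_y² + n_z² = 61. The ordered positive-integer solutions are (3, 4, 6), (3, 6, 4), (4, 3, 6), (4, 6, 3), (6, 3, 4), (6, 4, 3).
That gives 6 states.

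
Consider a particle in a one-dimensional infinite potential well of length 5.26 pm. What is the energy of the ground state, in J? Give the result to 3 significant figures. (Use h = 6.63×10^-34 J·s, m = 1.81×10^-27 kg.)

E_1 = 1.10×10^-18 J

For an infinite well E_n = n²h²/(8mL²), so E_1 = h²/(8mL²) = (6.63×10^-34)²/(8·1.81×10^-27·(5.26×10^-12 m)²) = 1.097×10^-18 J.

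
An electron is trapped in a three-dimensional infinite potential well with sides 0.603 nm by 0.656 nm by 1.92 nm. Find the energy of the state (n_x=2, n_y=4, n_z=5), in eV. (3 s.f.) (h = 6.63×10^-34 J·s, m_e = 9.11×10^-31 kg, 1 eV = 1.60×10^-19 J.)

E = 20.7 eV

For a 3D rectangular well E = (h²/8m_e)·Σ n_i²/L_i² = (6.63×10^-34)²/(8·9.11×10^-31) · [2²/(0.603 nm)² + 4²/(0.656 nm)² + 5²/(1.92 nm)²].
Evaluating gives E = 3.315×10^-18 J = 20.7 eV.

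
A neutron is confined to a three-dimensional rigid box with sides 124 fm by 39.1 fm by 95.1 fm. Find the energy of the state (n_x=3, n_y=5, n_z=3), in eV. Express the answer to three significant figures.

E = 3.67×10^6 eV

For a 3D rectangular well E = (h²/8m_n)·Σ n_i²/L_i² = (6.626×10^-34)²/(8·1.675×10^-27) · [3²/(124 fm)² + 5²/(39.1 fm)² + 3²/(95.1 fm)²].
Evaluating gives E = 5.876×10^-13 J = 3.67×10^6 eV.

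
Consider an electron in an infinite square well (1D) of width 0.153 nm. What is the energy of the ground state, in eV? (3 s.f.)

For an infinite well E_n = n²h²/(8m_eL²), so E_1 = h²/(8m_eL²) = (6.626×10^-34)²/(8·9.109×10^-31·(1.53×10^-10 m)²) = 2.574×10^-18 J.
Converting, E_1 = 2.574×10^-18 J / (1.602×10^-19 J/eV) = 16.1 eV.

E_1 = 16.1 eV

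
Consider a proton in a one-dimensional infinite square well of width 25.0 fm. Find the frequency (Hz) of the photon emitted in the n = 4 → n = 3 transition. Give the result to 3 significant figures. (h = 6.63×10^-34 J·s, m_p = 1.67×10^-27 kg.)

f = 5.56×10^20 Hz

E_1 = h²/(8m_pL²) = 5.264×10^-14 J and ΔE = (4² − 3²)E_1 = 3.685×10^-13 J.
f = ΔE/h = 3.685×10^-13/6.63×10^-34 = 5.56×10^20 Hz.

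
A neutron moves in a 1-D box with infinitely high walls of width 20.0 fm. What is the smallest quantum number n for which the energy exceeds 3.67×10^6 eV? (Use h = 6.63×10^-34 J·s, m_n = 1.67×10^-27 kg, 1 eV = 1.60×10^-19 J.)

E_1 = h²/(8m_nL²) = 8.225×10^-14 J = 5.141×10^5 eV.
Need n² > 3.67×10^6/5.141×10^5 = 7.139, i.e. n > 2.672.
The smallest integer satisfying this is n = 3.

n = 3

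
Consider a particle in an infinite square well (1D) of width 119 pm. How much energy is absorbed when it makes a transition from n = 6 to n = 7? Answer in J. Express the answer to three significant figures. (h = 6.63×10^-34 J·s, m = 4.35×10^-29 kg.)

|ΔE| = 1.16×10^-18 J

E_1 = h²/(8mL²) = 8.920×10^-20 J.
|ΔE| = |6² − 7²|·E_1 = 13·8.920×10^-20 J = 1.16×10^-18 J.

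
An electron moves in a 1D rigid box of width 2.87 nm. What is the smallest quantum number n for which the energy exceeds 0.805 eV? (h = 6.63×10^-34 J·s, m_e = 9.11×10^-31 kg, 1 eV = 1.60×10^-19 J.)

E_1 = h²/(8m_eL²) = 7.322×10^-21 J = 0.04576 eV.
Need n² > 0.805/0.04576 = 17.59, i.e. n > 4.194.
The smallest integer satisfying this is n = 5.

n = 5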